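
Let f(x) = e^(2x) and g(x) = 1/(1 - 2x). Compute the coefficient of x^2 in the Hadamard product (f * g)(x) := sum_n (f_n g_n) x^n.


Expanding: f_k = 2^k/k! (from e^(2x)) and g_k = 2^k (from 1/(1 - 2x)). So the Hadamard coefficient (f * g)_k = 2^k 2^k / k! = (4)^k / k!.
For k = 2: 4^2/2! = 16/2 = 8.

8


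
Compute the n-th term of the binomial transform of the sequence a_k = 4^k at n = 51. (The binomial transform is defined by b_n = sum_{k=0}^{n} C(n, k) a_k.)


With a_k = 4^k, b_n = sum_{k=0}^{n} C(n, k) 4^k = (1 + 4)^n by the binomial theorem.
For n = 51: (1 + 4)^51 = 5^51 = 444089209850062616169452667236328125.

444089209850062616169452667236328125


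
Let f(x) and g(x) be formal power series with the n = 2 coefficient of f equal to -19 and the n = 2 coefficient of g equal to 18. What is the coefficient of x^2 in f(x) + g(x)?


Addition of formal power series is termwise.
The coefficient of x^2 in f + g = -19 + 18
= -1

-1


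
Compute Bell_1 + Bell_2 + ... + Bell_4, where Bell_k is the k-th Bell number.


Recall Bell_k counts set partitions of a k-set (with Bell_0 = 1 by convention).
Bell_1 through Bell_4: 1, 2, 5, 15
Sum = 1 + 2 + 5 + 15 = 23.

23


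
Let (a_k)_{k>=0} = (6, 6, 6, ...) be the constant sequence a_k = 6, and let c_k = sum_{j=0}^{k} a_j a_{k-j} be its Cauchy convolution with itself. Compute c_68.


Since a_j = 6 for all j >= 0, the convolution sum becomes
c_k = sum_{j=0}^{k} 6 * 6 = 36 * (k + 1).
Equivalently, the generating function of (a_k) is 6/(1 - x) and its square is 36/(1 - x)^2 = sum_{k>=0} 36(k + 1) x^k.
For k = 68: 36 * 69 = 2484.

2484


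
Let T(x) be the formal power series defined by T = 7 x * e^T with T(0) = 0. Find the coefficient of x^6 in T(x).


Apply the Lagrange inversion formula: if T = 7 x * phi(T) with phi(t) = e^t, then
[x^n] T = 7^n * (1/n) [t^(n-1)] phi(t)^n = 7^n * (1/n) [t^(n-1)] e^(n t) = 7^n * (1/n) * n^(n-1) / (n-1)! = 7^n * n^(n-1) / n!.
When c = 1 this is the Cayley count of rooted labeled trees on n vertices, divided by n!.
For n = 6: 7^6 * 6^5 / 6! = 117649 * 7776/720 = 6353046/5.

6353046/5


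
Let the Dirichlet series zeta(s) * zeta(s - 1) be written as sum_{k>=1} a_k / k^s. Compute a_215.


Convolution gives a_k = sum_{d | k} d * 1 = sum_{d | k} d = sigma(k), the sum of positive divisors of k.
For k = 215, the divisors are 1, 5, 43, 215, so
sigma(215) = 1 + 5 + 43 + 215 = 264.

264


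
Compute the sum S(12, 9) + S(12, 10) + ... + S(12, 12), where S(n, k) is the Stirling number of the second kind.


By definition, S(n, k) counts partitions of an n-set into exactly k nonempty blocks.
Computing row n = 12 for k = 9..12:
S(12, k): 22275, 1705, 66, 1
Sum = 24047.

24047


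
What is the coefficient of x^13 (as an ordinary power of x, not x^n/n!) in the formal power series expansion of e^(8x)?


The exponential series is e^y = sum_{k>=0} y^k / k!. Substituting y = 8x gives
e^(8x) = sum_{k>=0} 8^k x^k / k!.
So the coefficient of x^n is a^n/n! with a = 8, n = 13:
8^13 / 13! = 549755813888/6227020800 = 536870912/6081075

536870912/6081075


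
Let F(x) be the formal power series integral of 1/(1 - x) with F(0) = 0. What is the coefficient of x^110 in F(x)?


1/(1 - x) = sum_{k>=0} x^k. Integrating termwise and using F(0) = 0 gives
F(x) = sum_{k>=0} x^(k+1) / (k+1) = sum_{m>=1} x^m / m = -ln(1 - x).
So the coefficient of x^110 is 1/110 = 1/110.

1/110


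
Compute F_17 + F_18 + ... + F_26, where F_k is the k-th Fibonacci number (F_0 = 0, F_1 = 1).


Use the identity sum_{k=0}^{N} F_k = F_{N+2} - 1 (which follows from F_{k+2} - F_{k+1} = F_k). Then
sum_{k=17}^{26} F_k = (F_{28} - 1) - (F_{18} - 1) = F_{28} - F_{18}.
Computing: F_{28} = 317811, F_{18} = 2584, so
Sum = 317811 - 2584 = 315227.

315227


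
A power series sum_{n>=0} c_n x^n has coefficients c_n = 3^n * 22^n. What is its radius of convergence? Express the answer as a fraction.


By the root test (Cauchy-Hadamard), the radius is R = 1 / limsup_n |c_n|^(1/n).
Here |c_n|^(1/n) = (3^n * 22^n)^(1/n) = 3 * 22 = 66 for all n.
So R = 1/66 = 1/66.

1/66


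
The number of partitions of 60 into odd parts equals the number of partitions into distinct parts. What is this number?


Computing partitions of 60 into odd parts (1, 3, 5, ...):
Using the generating function prod_{k>=0} 1/(1-x^(2k+1)),
the count is 10880

10880


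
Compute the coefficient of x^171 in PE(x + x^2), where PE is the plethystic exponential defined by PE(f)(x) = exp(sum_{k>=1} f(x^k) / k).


With f(x) = x + x^2, the exponent is sum_{k>=1} (x^k + x^(2k)) / k = -ln(1 - x) - ln(1 - x^2). Exponentiating:
PE(x + x^2) = 1 / ((1 - x)(1 - x^2)).
This is the generating function for partitions of n into parts of size 1 or 2. The number of 2's can be any j in 0..85, and the rest are 1's, so
[x^171] = floor(171/2) + 1 = 86.

86


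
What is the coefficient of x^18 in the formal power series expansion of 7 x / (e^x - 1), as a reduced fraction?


The exponential generating function for Bernoulli numbers is
x / (e^x - 1) = sum_{k>=0} B_k x^k / k!.
So the coefficient of x^18 in 7 x / (e^x - 1) is 7 B_18 / 18!.
Computing: B_18 = 43867/798, 18! = 6402373705728000, giving
7 * 43867/798 / 6402373705728000 = 43867/729870602452992000.

43867/729870602452992000


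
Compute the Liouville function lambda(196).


The Liouville function is lambda(k) = (-1)^Omega(k), where Omega(k) counts the prime factors of k with multiplicity.
Factoring: 196 = 2 * 2 * 7 * 7, so Omega(196) = 4.
lambda(196) = (-1)^4 = 1.

1


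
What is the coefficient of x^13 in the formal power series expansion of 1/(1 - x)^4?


The expansion 1/(1 - x)^r = sum_{k>=0} C(k + r - 1, r - 1) x^k follows from the multiset / negative-binomial theorem (or from repeated differentiation of the geometric series).
For r = 4 and k = 13:
C(16, 3) = 20922789888000 / (6 * 6227020800) = 560.

560


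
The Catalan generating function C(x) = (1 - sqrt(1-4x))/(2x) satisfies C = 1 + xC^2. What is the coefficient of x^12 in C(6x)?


Substituting x -> 6x scales the n-th coefficient by 6^n, so [x^12] C(6x) = 6^12 * C_12.
C_12 = C(2*12, 12)/(13) = 2704156/13 = 208012.
So 6^12 * 208012 = 2176782336 * 208012 = 452796847276032.

452796847276032


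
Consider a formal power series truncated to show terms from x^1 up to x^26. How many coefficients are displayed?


From x^1 to x^26 inclusive, the count is 26 - 1 + 1 = 26.

26


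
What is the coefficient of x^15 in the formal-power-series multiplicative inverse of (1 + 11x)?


The inverse is 1/(1 + 11x). Apply the geometric identity 1/(1 - y) = sum_{k>=0} y^k with y = -11x:
1/(1 + 11x) = sum_{k>=0} (-11)^k x^k.
So the coefficient of x^15 is (-11)^15 = -4177248169415651.

-4177248169415651


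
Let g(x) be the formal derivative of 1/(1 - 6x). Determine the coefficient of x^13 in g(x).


Differentiate termwise: d/dx sum_{k>=0} 6^k x^k = sum_{k>=1} k 6^k x^(k-1) = sum_{j>=0} (j+1) 6^(j+1) x^j.
Equivalently, d/dx [1/(1 - 6x)] = 6/(1 - 6x)^2.
For j = 13: 14 * 6^14 = 14 * 78364164096 = 1097098297344.

1097098297344


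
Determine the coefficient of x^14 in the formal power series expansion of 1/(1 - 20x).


The geometric series identity gives 1/(1 - c x) = sum_{k>=0} c^k x^k, so the coefficient of x^k is c^k.
Here c = 20 and k = 14.
Computing: 20^14 = 1638400000000000000

1638400000000000000


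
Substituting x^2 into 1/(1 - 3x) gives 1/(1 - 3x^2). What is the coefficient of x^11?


Since 1/(1 - 3x^2) only has even powers of x,
the coefficient of x^11 (odd) is 0.

0


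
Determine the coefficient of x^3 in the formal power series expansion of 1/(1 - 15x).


The geometric series identity gives 1/(1 - c x) = sum_{k>=0} c^k x^k, so the coefficient of x^k is c^k.
Here c = 15 and k = 3.
Computing: 15^3 = 3375

3375


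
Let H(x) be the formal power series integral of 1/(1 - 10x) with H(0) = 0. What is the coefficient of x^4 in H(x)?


1/(1 - 10x) = sum_{k>=0} 10^k x^k. Integrating termwise with H(0) = 0:
H(x) = sum_{k>=0} 10^k x^(k+1) / (k+1) = sum_{m>=1} 10^(m-1) x^m / m.
For m = 4: 10^3/4 = 1000/4 = 250.

250


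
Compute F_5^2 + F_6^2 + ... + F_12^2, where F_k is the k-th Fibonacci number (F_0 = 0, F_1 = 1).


There is a standard identity sum_{k=0}^{N} F_k^2 = F_N * F_{N+1} (proved inductively from the telescoping relation F_k^2 = F_k F_{k+1} - F_{k-1} F_k). Then
sum_{k=5}^{12} F_k^2 = F_12 F_13 - F_4 F_5.
Computing: F_12 = 144, F_13 = 233, F_4 = 3, F_5 = 5.
Sum = 144 * 233 - 3 * 5 = 33537.

33537


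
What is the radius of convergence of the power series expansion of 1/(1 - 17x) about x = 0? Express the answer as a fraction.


Expanding 1/(1 - 17x) = sum_{k>=0} 17^k x^k, the series converges when |17x| < 1, i.e., |x| < 1/17.
So the radius of convergence is 1/17 = 1/17.

1/17


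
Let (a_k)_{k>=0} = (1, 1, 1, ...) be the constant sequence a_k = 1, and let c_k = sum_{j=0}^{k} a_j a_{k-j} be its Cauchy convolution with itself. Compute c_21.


Since a_j = 1 for all j >= 0, the convolution sum becomes
c_k = sum_{j=0}^{k} 1 * 1 = 1 * (k + 1).
Equivalently, the generating function of (a_k) is 1/(1 - x) and its square is 1/(1 - x)^2 = sum_{k>=0} 1(k + 1) x^k.
For k = 21: 1 * 22 = 22.

22


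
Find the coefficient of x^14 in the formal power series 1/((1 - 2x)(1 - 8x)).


By partial fractions or Cauchy convolution:
The coefficient equals sum_{k=0}^{14} 2^k * 8^(14-k).
= 5864062009344

5864062009344


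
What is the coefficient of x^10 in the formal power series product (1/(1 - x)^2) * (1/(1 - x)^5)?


Combine the factors: (1/(1 - x)^2) * (1/(1 - x)^5) = 1/(1 - x)^7.
Then use 1/(1 - x)^r = sum_{k>=0} C(k + r - 1, r - 1) x^k with r = 7 and k = 10:
C(16, 6) = 8008.

8008


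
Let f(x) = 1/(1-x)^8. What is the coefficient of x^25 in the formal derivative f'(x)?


Differentiate: d/dx [ 1/(1-x)^r ] = r / (1-x)^(r+1).
Here r = 8, so f'(x) = 8 / (1-x)^9.
The expansion of 1/(1-x)^(r+1) has coefficient of x^n equal to C(n+r, r).
So the coefficient of x^25 in f'(x) is
8 * C(33, 8) = 8 * 13884156 = 111073248

111073248


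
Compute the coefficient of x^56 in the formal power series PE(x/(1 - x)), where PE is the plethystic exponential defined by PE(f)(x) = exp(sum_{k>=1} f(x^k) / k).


For f(x) = x/(1 - x) we have
sum_{k>=1} f(x^k) / k = sum_{k>=1} (1/k) * x^k / (1 - x^k) = sum_{k, m >= 1} x^(k m) / k,
which after exponentiating simplifies to
PE(x/(1 - x)) = prod_{k>=1} 1 / (1 - x^k).
This is the generating function for the partition function p(n), so the coefficient of x^56 is p(56).
Computing p(56) by dynamic programming over parts 1, 2, ..., 56: p(56) = 526823.

526823


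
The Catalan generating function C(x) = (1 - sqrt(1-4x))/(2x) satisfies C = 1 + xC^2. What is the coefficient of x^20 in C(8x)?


Substituting x -> 8x scales the n-th coefficient by 8^n, so [x^20] C(8x) = 8^20 * C_20.
C_20 = C(2*20, 20)/(21) = 137846528820/21 = 6564120420.
So 8^20 * 6564120420 = 1152921504606846976 * 6564120420 = 7567915591046928306976849920.

7567915591046928306976849920


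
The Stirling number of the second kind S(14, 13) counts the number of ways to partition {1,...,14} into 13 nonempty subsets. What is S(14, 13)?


Using the explicit formula S(n,k) = (1/k!) sum_{j=0}^{k} (-1)^(k-j) C(k,j) j^n:
S(14, 13) = 91
Equivalently, S(n,k) is n! times the coefficient of x^n in the EGF (e^x - 1)^k / k!.

91


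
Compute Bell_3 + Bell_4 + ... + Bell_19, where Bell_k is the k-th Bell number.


Recall Bell_k counts set partitions of a k-set (with Bell_0 = 1 by convention).
Bell_3 through Bell_19: 5, 15, 52, 203, 877, 4140, 21147, 115975, 678570, 4213597, 27644437, 190899322, 1382958545, 10480142147, 82864869804, 682076806159, 5832742205057
Sum = 5 + 15 + 52 + 203 + 877 + 4140 + 21147 + 115975 + 678570 + 4213597 + 27644437 + 190899322 + 1382958545 + 10480142147 + 82864869804 + 682076806159 + 5832742205057 = 6609770560052.

6609770560052


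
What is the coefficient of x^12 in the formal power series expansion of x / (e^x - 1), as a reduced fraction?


The exponential generating function for Bernoulli numbers is
x / (e^x - 1) = sum_{k>=0} B_k x^k / k!.
So the coefficient of x^12 in x / (e^x - 1) is B_12 / 12!.
Computing: B_12 = -691/2730, 12! = 479001600, giving
-691/2730 / 479001600 = -691/1307674368000.

-691/1307674368000


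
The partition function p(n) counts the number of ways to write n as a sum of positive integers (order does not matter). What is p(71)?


Using the generating function prod_{k>=1} 1/(1-x^k), we compute p(71).
By dynamic programming over parts 1 through 71:
p(71) = 4697205

4697205


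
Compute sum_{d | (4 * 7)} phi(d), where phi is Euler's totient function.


First, 4 * 7 = 28. One classical identity is sum_{d | n} phi(d) = n (each k in [1, n] has a unique gcd with n, and among the k's with gcd(k, n) = n/d there are phi(d) of them). So the sum equals 28. We also verify directly:
Divisors of 28: 1, 2, 4, 7, 14, 28.
phi values: 1, 1, 2, 6, 6, 12.
Sum = 28.

28


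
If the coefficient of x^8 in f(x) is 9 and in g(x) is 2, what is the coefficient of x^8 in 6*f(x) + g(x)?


Scalar multiplication scales coefficients: 6 * 9 = 54.
Then add the g coefficient: 54 + 2
= 56

56


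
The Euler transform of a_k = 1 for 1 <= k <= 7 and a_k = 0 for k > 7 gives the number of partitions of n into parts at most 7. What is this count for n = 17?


Partitions of 17 into parts at most 7:
Using generating function (1-x)^(-1)(1-x^2)^(-1)...(1-x^7)^(-1),
the coefficient of x^17 = 201

201


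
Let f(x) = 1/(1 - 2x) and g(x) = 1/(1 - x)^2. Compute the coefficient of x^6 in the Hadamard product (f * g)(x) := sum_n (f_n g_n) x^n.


f has coefficients f_k = 2^k. For g = 1/(1 - x)^2 the coefficient is g_k = C(k + 1, 1) = k + 1. The Hadamard coefficient is (f * g)_k = 2^k * (k + 1).
For k = 6: 2^6 * 7 = 64 * 7 = 448.

448


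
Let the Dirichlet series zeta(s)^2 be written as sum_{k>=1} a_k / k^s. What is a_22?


The Dirichlet convolution of the constant function 1 with itself gives (1 * 1)(k) = sum_{d | k} 1 = d(k), the number of positive divisors of k.
Since zeta(s) = sum_{k>=1} 1/k^s, we have zeta(s)^2 = sum_{k>=1} d(k)/k^s, so a_k = d(k).
For k = 22: the divisors are 1, 2, 11, 22.
Count = 4.

4


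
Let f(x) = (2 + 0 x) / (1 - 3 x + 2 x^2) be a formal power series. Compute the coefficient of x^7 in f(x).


Write f(x) = sum_{k>=0} a_k x^k. Multiplying both sides by 1 - 3 x + 2 x^2 gives
(1 - 3 x + 2 x^2) sum_{k>=0} a_k x^k = 2 + 0 x.
Matching coefficients:
 x^0: a_0 = 2
 x^1: a_1 - 3 a_0 = 0  =>  a_1 = 3*2 + 0 = 6
 x^k (k >= 2): a_k = 3 a_{k-1} - 2 a_{k-2}.
Iterating: a_2 = 14, a_3 = 30, a_4 = 62, a_5 = 126, a_6 = 254, a_7 = 510.
So the coefficient of x^7 is 510.

510


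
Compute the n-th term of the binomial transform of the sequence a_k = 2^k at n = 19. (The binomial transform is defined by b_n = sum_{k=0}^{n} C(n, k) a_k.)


With a_k = 2^k, b_n = sum_{k=0}^{n} C(n, k) 2^k = (1 + 2)^n by the binomial theorem.
For n = 19: (1 + 2)^19 = 3^19 = 1162261467.

1162261467


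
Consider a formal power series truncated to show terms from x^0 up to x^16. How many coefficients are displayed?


From x^0 to x^16 inclusive, the count is 16 - 0 + 1 = 17.

17


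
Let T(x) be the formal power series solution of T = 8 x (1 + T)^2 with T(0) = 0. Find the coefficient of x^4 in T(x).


Apply the Lagrange inversion formula: if T = 8 x * phi(T) with phi(t) = (1 + t)^2, then [x^n] T = 8^n * (1/n) [t^(n-1)] phi(t)^n = 8^n * (1/n) [t^(n-1)] (1 + t)^(2n) = 8^n * (1/n) C(2n, n-1).
Using the identity C(2n, n-1) = C(2n, n) * n / (n+1), the unscaled factor equals C(2n, n) / (n+1) = C_n, the n-th Catalan number.
For n = 4: C_4 = C(8, 4) / 5 = 70/5 = 14.
With the 8^4 = 4096 factor, the coefficient is 4096 * 14 = 57344.

57344


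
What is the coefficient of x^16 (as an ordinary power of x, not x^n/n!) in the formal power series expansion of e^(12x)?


The exponential series is e^y = sum_{k>=0} y^k / k!. Substituting y = 12x gives
e^(12x) = sum_{k>=0} 12^k x^k / k!.
So the coefficient of x^n is a^n/n! with a = 12, n = 16:
12^16 / 16! = 184884258895036416/20922789888000 = 7739670528/875875

7739670528/875875


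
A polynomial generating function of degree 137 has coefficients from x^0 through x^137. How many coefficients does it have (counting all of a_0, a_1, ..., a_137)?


A polynomial of degree 137 takes the form a_0 + a_1 x + ... + a_137 x^137.
The number of coefficients is 137 + 1 = 138.

138


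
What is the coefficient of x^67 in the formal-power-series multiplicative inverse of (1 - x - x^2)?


Let the inverse be f(x) = sum_{k>=0} a_k x^k. From f(x) * (1 - x - x^2) = 1 and matching coefficients:
 x^0: a_0 = 1.
 x^1: a_1 - a_0 = 0, so a_1 = 1.
 x^k (k >= 2): a_k - a_{k-1} - a_{k-2} = 0, i.e. a_k = a_{k-1} + a_{k-2}.
This is the Fibonacci-type recurrence shifted so that a_0 = a_1 = 1.
Iterating: a_0=1, a_1=1, a_2=2, a_3=3, a_4=5, a_5=8, a_6=13, a_7=21, a_8=34, a_9=55, ...
a_67 = 72723460248141.

72723460248141


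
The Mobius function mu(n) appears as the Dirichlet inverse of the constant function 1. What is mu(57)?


57 = 3 * 19 (all distinct primes).
mu(57) = (-1)^2 = 1

1


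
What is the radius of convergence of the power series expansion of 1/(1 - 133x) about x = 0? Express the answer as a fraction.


Expanding 1/(1 - 133x) = sum_{k>=0} 133^k x^k, the series converges when |133x| < 1, i.e., |x| < 1/133.
So the radius of convergence is 1/133 = 1/133.

1/133


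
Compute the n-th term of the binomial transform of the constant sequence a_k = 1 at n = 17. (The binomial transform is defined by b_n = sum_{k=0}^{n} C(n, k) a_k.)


With a_k = 1 for all k, b_n = sum_{k=0}^{n} C(n, k) = 2^n by the binomial theorem.
For n = 17: 2^17 = 131072.

131072


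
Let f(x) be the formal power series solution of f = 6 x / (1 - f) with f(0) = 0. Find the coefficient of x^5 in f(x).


Apply Lagrange inversion: f = 6 x * phi(f) with phi(t) = 1/(1 - t), so
[x^n] f = 6^n * (1/n) [t^(n-1)] phi(t)^n = 6^n * (1/n) [t^(n-1)] (1 - t)^(-n) = 6^n * (1/n) C(2n - 2, n - 1) = 6^n * C_{n-1}.
For n = 5: C_4 = C(8, 4) / 5 = 70/5 = 14.
With the 6^5 = 7776 factor, the coefficient is 7776 * 14 = 108864.

108864


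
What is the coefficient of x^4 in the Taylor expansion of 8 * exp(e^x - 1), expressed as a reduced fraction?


exp(e^x - 1) = sum_{k>=0} Bell_k x^k / k!, where Bell_k is the k-th Bell number.
So the coefficient of x^4 is 8 * Bell_4 / 4!.
Computing: Bell_4 = 15 and 4! = 24, giving
8 * 15/24 = 5.

5


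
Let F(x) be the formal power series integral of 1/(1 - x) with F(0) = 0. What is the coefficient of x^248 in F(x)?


1/(1 - x) = sum_{k>=0} x^k. Integrating termwise and using F(0) = 0 gives
F(x) = sum_{k>=0} x^(k+1) / (k+1) = sum_{m>=1} x^m / m = -ln(1 - x).
So the coefficient of x^248 is 1/248 = 1/248.

1/248


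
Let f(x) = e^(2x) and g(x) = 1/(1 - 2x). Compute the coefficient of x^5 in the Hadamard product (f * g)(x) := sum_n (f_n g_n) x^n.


Expanding: f_k = 2^k/k! (from e^(2x)) and g_k = 2^k (from 1/(1 - 2x)). So the Hadamard coefficient (f * g)_k = 2^k 2^k / k! = (4)^k / k!.
For k = 5: 4^5/5! = 1024/120 = 128/15.

128/15


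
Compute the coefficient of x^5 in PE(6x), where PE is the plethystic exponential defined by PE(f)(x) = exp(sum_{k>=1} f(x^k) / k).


With f(x) = 6x, the exponent is sum_{k>=1} 6 x^k / k = 6 * (-ln(1 - x)). Exponentiating:
PE(6x) = exp(-6 ln(1 - x)) = 1/(1 - x)^6.
By the negative binomial expansion, [x^n] 1/(1 - x)^6 = C(n + 5, 5).
For n = 5: C(10, 5) = 252.

252


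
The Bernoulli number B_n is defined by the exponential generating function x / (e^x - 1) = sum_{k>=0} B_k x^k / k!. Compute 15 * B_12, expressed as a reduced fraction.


Bernoulli numbers can also be computed recursively via B_0 = 1 and sum_{j=0}^{m} C(m+1, j) B_j = 0 for m >= 1. Odd-index Bernoulli numbers vanish for k >= 3.
Computing B_12 = -691/2730, so 15 * B_12 = 15 * -691/2730 = -691/182.

-691/182


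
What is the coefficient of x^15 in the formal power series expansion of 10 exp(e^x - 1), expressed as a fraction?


exp(e^x - 1) is the exponential generating function for the Bell numbers Bell_k: exp(e^x - 1) = sum_{k>=0} Bell_k x^k / k!.
So the coefficient of x^15 in 10 exp(e^x - 1) is 10 Bell_15 / 15!.
Computing: Bell_15 = 1382958545 and 15! = 1307674368000, giving
10 * 1382958545/1307674368000 = 276591709/26153487360.

276591709/26153487360


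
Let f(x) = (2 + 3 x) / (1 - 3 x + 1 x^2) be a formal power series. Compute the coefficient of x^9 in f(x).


Write f(x) = sum_{k>=0} a_k x^k. Multiplying both sides by 1 - 3 x + 1 x^2 gives
(1 - 3 x + 1 x^2) sum_{k>=0} a_k x^k = 2 + 3 x.
Matching coefficients:
 x^0: a_0 = 2
 x^1: a_1 - 3 a_0 = 3  =>  a_1 = 3*2 + 3 = 9
 x^k (k >= 2): a_k = 3 a_{k-1} - 1 a_{k-2}.
Iterating: a_2 = 25, a_3 = 66, a_4 = 173, a_5 = 453, a_6 = 1186, a_7 = 3105, a_8 = 8129, a_9 = 21282.
So the coefficient of x^9 is 21282.

21282


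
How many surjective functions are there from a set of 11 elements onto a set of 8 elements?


By inclusion-exclusion on which target elements are missed, the number of surjections from an n-set onto a k-set is
surj(n, k) = sum_{j=0}^{k} (-1)^j C(k, j) (k - j)^n.
Equivalently surj(n, k) = k! * S(n, k), where S(n, k) is the Stirling number of the second kind.
For n = 11, k = 8:
S(11, 8) = 11880, so
surj = 8! * 11880 = 40320 * 11880 = 479001600.

479001600


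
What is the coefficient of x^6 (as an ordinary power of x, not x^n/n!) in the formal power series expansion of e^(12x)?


The exponential series is e^y = sum_{k>=0} y^k / k!. Substituting y = 12x gives
e^(12x) = sum_{k>=0} 12^k x^k / k!.
So the coefficient of x^n is a^n/n! with a = 12, n = 6:
12^6 / 6! = 2985984/720 = 20736/5

20736/5


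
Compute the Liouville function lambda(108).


The Liouville function is lambda(k) = (-1)^Omega(k), where Omega(k) counts the prime factors of k with multiplicity.
Factoring: 108 = 2 * 2 * 3 * 3 * 3, so Omega(108) = 5.
lambda(108) = (-1)^5 = -1.

-1


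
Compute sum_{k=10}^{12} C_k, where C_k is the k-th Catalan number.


C_10 through C_12: 16796, 58786, 208012
Sum = 16796 + 58786 + 208012
= 283594

283594


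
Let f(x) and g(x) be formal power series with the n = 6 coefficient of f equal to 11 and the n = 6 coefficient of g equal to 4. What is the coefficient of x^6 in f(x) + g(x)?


Addition of formal power series is termwise.
The coefficient of x^6 in f + g = 11 + 4
= 15

15


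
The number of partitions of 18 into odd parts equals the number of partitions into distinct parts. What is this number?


Computing partitions of 18 into odd parts (1, 3, 5, ...):
Using the generating function prod_{k>=0} 1/(1-x^(2k+1)),
the count is 46

46


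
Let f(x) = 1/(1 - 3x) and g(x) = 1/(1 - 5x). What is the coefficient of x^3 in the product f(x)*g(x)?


The coefficient of x^n in f*g is the Cauchy product: sum_{k=0}^{n} a^k * b^(n-k).
With a=3, b=5, n=3:
sum_{k=0}^{3} 3^k * 5^(3-k)
= 272

272


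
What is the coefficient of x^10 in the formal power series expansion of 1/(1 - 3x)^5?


The general identity 1/(1 - c x)^r = sum_{k>=0} c^k C(k + r - 1, r - 1) x^k follows by substituting y = c x into 1/(1 - y)^r = sum_{k>=0} C(k + r - 1, r - 1) y^k.
For c = 3, r = 5, k = 10:
3^10 * C(14, 4) = 59049 * 1001 = 59108049.

59108049


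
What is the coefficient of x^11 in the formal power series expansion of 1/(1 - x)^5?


The negative binomial / multiset identity is
1/(1 - x)^r = sum_{k>=0} C(k + r - 1, r - 1) x^k.
Here r = 5 and k = 11, so the coefficient is
C(11 + 4, 4) = C(15, 4)
= 1365

1365


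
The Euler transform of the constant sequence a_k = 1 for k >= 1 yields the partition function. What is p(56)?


The Euler transform converts the sequence a_k = 1 into the number of integer partitions.
Using the recurrence or dynamic programming:
p(56) = 526823

526823


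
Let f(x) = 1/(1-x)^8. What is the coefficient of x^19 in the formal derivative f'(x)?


Differentiate: d/dx [ 1/(1-x)^r ] = r / (1-x)^(r+1).
Here r = 8, so f'(x) = 8 / (1-x)^9.
The expansion of 1/(1-x)^(r+1) has coefficient of x^n equal to C(n+r, r).
So the coefficient of x^19 in f'(x) is
8 * C(27, 8) = 8 * 2220075 = 17760600

17760600


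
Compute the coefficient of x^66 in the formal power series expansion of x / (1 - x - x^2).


Let f(x) = sum_{k>=0} a_k x^k. Multiplying f(x) * (1 - x - x^2) = x and matching coefficients gives a_0 = 0, a_1 = 1, and a_k = a_{k-1} + a_{k-2} for k >= 2. These are the Fibonacci numbers F_k.
Iterating from F_0 = 0, F_1 = 1:
F_0=0, F_1=1, F_2=1, F_3=2, F_4=3, F_5=5, F_6=8, F_7=13, F_8=21, F_9=34, ...
F_66 = 27777890035288.

27777890035288


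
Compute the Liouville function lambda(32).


The Liouville function is lambda(k) = (-1)^Omega(k), where Omega(k) counts the prime factors of k with multiplicity.
Factoring: 32 = 2 * 2 * 2 * 2 * 2, so Omega(32) = 5.
lambda(32) = (-1)^5 = -1.

-1


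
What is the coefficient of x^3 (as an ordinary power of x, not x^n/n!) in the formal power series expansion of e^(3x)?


The exponential series is e^y = sum_{k>=0} y^k / k!. Substituting y = 3x gives
e^(3x) = sum_{k>=0} 3^k x^k / k!.
So the coefficient of x^n is a^n/n! with a = 3, n = 3:
3^3 / 3! = 27/6 = 9/2

9/2


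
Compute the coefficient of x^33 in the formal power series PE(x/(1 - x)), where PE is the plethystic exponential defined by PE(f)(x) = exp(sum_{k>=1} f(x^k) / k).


For f(x) = x/(1 - x) we have
sum_{k>=1} f(x^k) / k = sum_{k>=1} (1/k) * x^k / (1 - x^k) = sum_{k, m >= 1} x^(k m) / k,
which after exponentiating simplifies to
PE(x/(1 - x)) = prod_{k>=1} 1 / (1 - x^k).
This is the generating function for the partition function p(n), so the coefficient of x^33 is p(33).
Computing p(33) by dynamic programming over parts 1, 2, ..., 33: p(33) = 10143.

10143


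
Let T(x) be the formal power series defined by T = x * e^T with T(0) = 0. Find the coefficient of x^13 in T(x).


Apply the Lagrange inversion formula: if T = x * phi(T) with phi(t) = e^t, then
[x^n] T = (1/n) [t^(n-1)] phi(t)^n = (1/n) [t^(n-1)] e^(n t) = (1/n) * n^(n-1) / (n-1)! = n^(n-1) / n!.
When c = 1 this is the Cayley count of rooted labeled trees on n vertices, divided by n!.
For n = 13: 13^12 / 13! = 23298085122481/6227020800 = 1792160394037/479001600.

1792160394037/479001600


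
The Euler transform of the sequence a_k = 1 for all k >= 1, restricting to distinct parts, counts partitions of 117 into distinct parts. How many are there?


Partitions of 117 into distinct parts can be computed via generating function.
Product (1+x)(1+x^2)(1+x^3)...
The coefficient of x^117 = 1741521

1741521


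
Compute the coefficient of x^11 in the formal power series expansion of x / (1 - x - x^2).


Let f(x) = sum_{k>=0} a_k x^k. Multiplying f(x) * (1 - x - x^2) = x and matching coefficients gives a_0 = 0, a_1 = 1, and a_k = a_{k-1} + a_{k-2} for k >= 2. These are the Fibonacci numbers F_k.
Iterating from F_0 = 0, F_1 = 1:
F_0=0, F_1=1, F_2=1, F_3=2, F_4=3, F_5=5, F_6=8, F_7=13, F_8=21, F_9=34, ...
F_11 = 89.

89


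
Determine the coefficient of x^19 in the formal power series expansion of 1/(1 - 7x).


The geometric series identity gives 1/(1 - c x) = sum_{k>=0} c^k x^k, so the coefficient of x^k is c^k.
Here c = 7 and k = 19.
Computing: 7^19 = 11398895185373143

11398895185373143


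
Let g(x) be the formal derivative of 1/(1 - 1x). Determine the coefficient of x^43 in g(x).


Differentiate termwise: d/dx sum_{k>=0} 1^k x^k = sum_{k>=1} k 1^k x^(k-1) = sum_{j>=0} (j+1) 1^(j+1) x^j.
Equivalently, d/dx [1/(1 - 1x)] = 1/(1 - 1x)^2.
For j = 43: 44 * 1^44 = 44 * 1 = 44.

44


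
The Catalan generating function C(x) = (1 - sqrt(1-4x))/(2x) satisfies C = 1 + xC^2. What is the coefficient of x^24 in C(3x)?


Substituting x -> 3x scales the n-th coefficient by 3^n, so [x^24] C(3x) = 3^24 * C_24.
C_24 = C(2*24, 24)/(25) = 32247603683100/25 = 1289904147324.
So 3^24 * 1289904147324 = 282429536481 * 1289904147324 = 364307030433636856526844.

364307030433636856526844


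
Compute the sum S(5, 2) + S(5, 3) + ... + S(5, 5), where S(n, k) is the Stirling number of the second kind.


By definition, S(n, k) counts partitions of an n-set into exactly k nonempty blocks.
Computing row n = 5 for k = 2..5:
S(5, k): 15, 25, 10, 1
Sum = 51.

51


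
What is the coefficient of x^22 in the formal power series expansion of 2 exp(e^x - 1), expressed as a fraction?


exp(e^x - 1) is the exponential generating function for the Bell numbers Bell_k: exp(e^x - 1) = sum_{k>=0} Bell_k x^k / k!.
So the coefficient of x^22 in 2 exp(e^x - 1) is 2 Bell_22 / 22!.
Computing: Bell_22 = 4506715738447323 and 22! = 1124000727777607680000, giving
2 * 4506715738447323/1124000727777607680000 = 88366975263673/11019614978211840000.

88366975263673/11019614978211840000


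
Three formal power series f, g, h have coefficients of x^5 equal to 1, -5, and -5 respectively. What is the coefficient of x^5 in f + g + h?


Series addition is componentwise:
1 + -5 + -5
= -9

-9


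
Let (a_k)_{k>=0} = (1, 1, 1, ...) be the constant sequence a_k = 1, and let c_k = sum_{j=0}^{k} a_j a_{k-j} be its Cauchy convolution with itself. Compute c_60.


Since a_j = 1 for all j >= 0, the convolution sum becomes
c_k = sum_{j=0}^{k} 1 * 1 = 1 * (k + 1).
Equivalently, the generating function of (a_k) is 1/(1 - x) and its square is 1/(1 - x)^2 = sum_{k>=0} 1(k + 1) x^k.
For k = 60: 1 * 61 = 61.

61


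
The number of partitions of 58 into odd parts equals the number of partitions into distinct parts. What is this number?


Computing partitions of 58 into odd parts (1, 3, 5, ...):
Using the generating function prod_{k>=0} 1/(1-x^(2k+1)),
the count is 8808

8808


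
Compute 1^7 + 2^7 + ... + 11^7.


This power sum has a closed form given by Faulhaber's formula
sum_{k=1}^{m} k^p = (1 / (p + 1)) * sum_{j=0}^{p} C(p + 1, j) B_j m^(p + 1 - j),
but for small m direct computation is fastest:
1 + 128 + 2187 + 16384 + 78125 + 279936 + 823543 + 2097152 + 4782969 + 10000000 + 19487171 = 37567596.

37567596


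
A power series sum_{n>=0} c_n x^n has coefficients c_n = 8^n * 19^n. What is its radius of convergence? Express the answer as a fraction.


By the root test (Cauchy-Hadamard), the radius is R = 1 / limsup_n |c_n|^(1/n).
Here |c_n|^(1/n) = (8^n * 19^n)^(1/n) = 8 * 19 = 152 for all n.
So R = 1/152 = 1/152.

1/152


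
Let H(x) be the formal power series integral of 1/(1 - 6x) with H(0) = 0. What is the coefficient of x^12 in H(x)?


1/(1 - 6x) = sum_{k>=0} 6^k x^k. Integrating termwise with H(0) = 0:
H(x) = sum_{k>=0} 6^k x^(k+1) / (k+1) = sum_{m>=1} 6^(m-1) x^m / m.
For m = 12: 6^11/12 = 362797056/12 = 30233088.

30233088


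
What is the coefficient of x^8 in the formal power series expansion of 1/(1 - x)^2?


The expansion 1/(1 - x)^r = sum_{k>=0} C(k + r - 1, r - 1) x^k follows from the multiset / negative-binomial theorem (or from repeated differentiation of the geometric series).
For r = 2 and k = 8:
C(9, 1) = 362880 / (1 * 40320) = 9.

9


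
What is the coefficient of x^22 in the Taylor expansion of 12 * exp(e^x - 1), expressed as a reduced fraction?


exp(e^x - 1) = sum_{k>=0} Bell_k x^k / k!, where Bell_k is the k-th Bell number.
So the coefficient of x^22 is 12 * Bell_22 / 22!.
Computing: Bell_22 = 4506715738447323 and 22! = 1124000727777607680000, giving
12 * 4506715738447323/1124000727777607680000 = 88366975263673/1836602496368640000.

88366975263673/1836602496368640000


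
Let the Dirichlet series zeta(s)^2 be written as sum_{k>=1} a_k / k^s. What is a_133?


The Dirichlet convolution of the constant function 1 with itself gives (1 * 1)(k) = sum_{d | k} 1 = d(k), the number of positive divisors of k.
Since zeta(s) = sum_{k>=1} 1/k^s, we have zeta(s)^2 = sum_{k>=1} d(k)/k^s, so a_k = d(k).
For k = 133: the divisors are 1, 7, 19, 133.
Count = 4.

4


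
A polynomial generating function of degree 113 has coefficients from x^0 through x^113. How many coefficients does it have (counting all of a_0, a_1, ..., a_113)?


A polynomial of degree 113 takes the form a_0 + a_1 x + ... + a_113 x^113.
The number of coefficients is 113 + 1 = 114.

114


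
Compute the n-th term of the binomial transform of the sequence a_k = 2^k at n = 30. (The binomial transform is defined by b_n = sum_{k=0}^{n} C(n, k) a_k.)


With a_k = 2^k, b_n = sum_{k=0}^{n} C(n, k) 2^k = (1 + 2)^n by the binomial theorem.
For n = 30: (1 + 2)^30 = 3^30 = 205891132094649.

205891132094649


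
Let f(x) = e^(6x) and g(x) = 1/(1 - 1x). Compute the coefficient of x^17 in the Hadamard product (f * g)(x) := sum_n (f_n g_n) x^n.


Expanding: f_k = 6^k/k! (from e^(6x)) and g_k = 1^k (from 1/(1 - 1x)). So the Hadamard coefficient (f * g)_k = 6^k 1^k / k! = (6)^k / k!.
For k = 17: 6^17/17! = 16926659444736/355687428096000 = 708588/14889875.

708588/14889875


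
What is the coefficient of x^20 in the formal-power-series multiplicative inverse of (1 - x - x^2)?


Let the inverse be f(x) = sum_{k>=0} a_k x^k. From f(x) * (1 - x - x^2) = 1 and matching coefficients:
 x^0: a_0 = 1.
 x^1: a_1 - a_0 = 0, so a_1 = 1.
 x^k (k >= 2): a_k - a_{k-1} - a_{k-2} = 0, i.e. a_k = a_{k-1} + a_{k-2}.
This is the Fibonacci-type recurrence shifted so that a_0 = a_1 = 1.
Iterating: a_0=1, a_1=1, a_2=2, a_3=3, a_4=5, a_5=8, a_6=13, a_7=21, a_8=34, a_9=55, ...
a_20 = 10946.

10946


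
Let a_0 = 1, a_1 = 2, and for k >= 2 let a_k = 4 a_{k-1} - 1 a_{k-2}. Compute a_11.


Iterating the recurrence forward:
a_0 = 1
a_1 = 2
a_2 = 4*2 - 1*1 = 7
a_3 = 4*7 - 1*2 = 26
a_4 = 4*26 - 1*7 = 97
a_5 = 4*97 - 1*26 = 362
a_6 = 4*362 - 1*97 = 1351
a_7 = 4*1351 - 1*362 = 5042
a_8 = 4*5042 - 1*1351 = 18817
a_9 = 4*18817 - 1*5042 = 70226
a_10 = 4*70226 - 1*18817 = 262087
a_11 = 4*262087 - 1*70226 = 978122
So a_11 = 978122.

978122


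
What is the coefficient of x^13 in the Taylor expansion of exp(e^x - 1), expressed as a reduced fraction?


exp(e^x - 1) = sum_{k>=0} Bell_k x^k / k!, where Bell_k is the k-th Bell number.
So the coefficient of x^13 is Bell_13 / 13!.
Computing: Bell_13 = 27644437 and 13! = 6227020800, giving
27644437/6227020800 = 27644437/6227020800.

27644437/6227020800


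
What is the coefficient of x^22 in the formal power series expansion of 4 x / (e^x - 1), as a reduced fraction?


The exponential generating function for Bernoulli numbers is
x / (e^x - 1) = sum_{k>=0} B_k x^k / k!.
So the coefficient of x^22 in 4 x / (e^x - 1) is 4 B_22 / 22!.
Computing: B_22 = 854513/138, 22! = 1124000727777607680000, giving
4 * 854513/138 / 1124000727777607680000 = 77683/3525275009847951360000.

77683/3525275009847951360000


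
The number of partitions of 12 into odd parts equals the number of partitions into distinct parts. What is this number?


Computing partitions of 12 into odd parts (1, 3, 5, ...):
Using the generating function prod_{k>=0} 1/(1-x^(2k+1)),
the count is 15

15


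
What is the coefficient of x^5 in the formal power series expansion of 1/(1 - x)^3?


The negative binomial / multiset identity is
1/(1 - x)^r = sum_{k>=0} C(k + r - 1, r - 1) x^k.
Here r = 3 and k = 5, so the coefficient is
C(5 + 2, 2) = C(7, 2)
= 21

21


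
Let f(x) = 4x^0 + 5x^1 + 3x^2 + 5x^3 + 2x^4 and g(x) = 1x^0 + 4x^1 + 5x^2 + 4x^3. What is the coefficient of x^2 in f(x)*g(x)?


Cauchy product at x^2:
4*5 + 5*4 + 3*1
= 43

43


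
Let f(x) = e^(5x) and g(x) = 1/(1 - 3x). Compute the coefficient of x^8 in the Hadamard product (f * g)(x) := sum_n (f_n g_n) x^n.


Expanding: f_k = 5^k/k! (from e^(5x)) and g_k = 3^k (from 1/(1 - 3x)). So the Hadamard coefficient (f * g)_k = 5^k 3^k / k! = (15)^k / k!.
For k = 8: 15^8/8! = 2562890625/40320 = 56953125/896.

56953125/896


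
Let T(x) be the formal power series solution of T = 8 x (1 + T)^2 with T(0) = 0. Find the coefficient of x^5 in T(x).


Apply the Lagrange inversion formula: if T = 8 x * phi(T) with phi(t) = (1 + t)^2, then [x^n] T = 8^n * (1/n) [t^(n-1)] phi(t)^n = 8^n * (1/n) [t^(n-1)] (1 + t)^(2n) = 8^n * (1/n) C(2n, n-1).
Using the identity C(2n, n-1) = C(2n, n) * n / (n+1), the unscaled factor equals C(2n, n) / (n+1) = C_n, the n-th Catalan number.
For n = 5: C_5 = C(10, 5) / 6 = 252/6 = 42.
With the 8^5 = 32768 factor, the coefficient is 32768 * 42 = 1376256.

1376256


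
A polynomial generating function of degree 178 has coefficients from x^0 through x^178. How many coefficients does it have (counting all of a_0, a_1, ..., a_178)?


A polynomial of degree 178 takes the form a_0 + a_1 x + ... + a_178 x^178.
The number of coefficients is 178 + 1 = 179.

179


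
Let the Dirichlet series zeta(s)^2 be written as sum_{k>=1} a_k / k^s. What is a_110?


The Dirichlet convolution of the constant function 1 with itself gives (1 * 1)(k) = sum_{d | k} 1 = d(k), the number of positive divisors of k.
Since zeta(s) = sum_{k>=1} 1/k^s, we have zeta(s)^2 = sum_{k>=1} d(k)/k^s, so a_k = d(k).
For k = 110: the divisors are 1, 2, 5, 10, 11, 22, 55, 110.
Count = 8.

8


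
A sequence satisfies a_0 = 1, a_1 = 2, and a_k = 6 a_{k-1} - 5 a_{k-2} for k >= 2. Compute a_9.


The characteristic equation is t^2 - 6 t + 5 = 0, with roots r_1 = 5 and r_2 = 1 (so c_1 = r_1 + r_2, c_2 = -r_1 r_2 as required).
One can use the closed form a_n = A r_1^n + B r_2^n, but direct iteration is more reliable:
a_0 = 1, a_1 = 2, a_2 = 7, a_3 = 32, a_4 = 157, a_5 = 782, a_6 = 3907, a_7 = 19532, a_8 = 97657, a_9 = 488282.
So a_9 = 488282.

488282


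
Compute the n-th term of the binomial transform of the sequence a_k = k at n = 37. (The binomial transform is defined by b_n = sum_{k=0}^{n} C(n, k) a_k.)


With a_k = k, b_n = sum_{k=0}^{n} C(n, k) k. Using k * C(n, k) = n * C(n-1, k-1) gives b_n = n * sum_{k>=1} C(n-1, k-1) = n * 2^(n-1).
For n = 37: 37 * 2^36 = 37 * 68719476736 = 2542620639232.

2542620639232


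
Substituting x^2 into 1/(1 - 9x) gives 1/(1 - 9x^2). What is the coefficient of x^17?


Since 1/(1 - 9x^2) only has even powers of x,
the coefficient of x^17 (odd) is 0.

0


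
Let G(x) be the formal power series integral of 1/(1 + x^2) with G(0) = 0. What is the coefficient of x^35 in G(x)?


1/(1 + x^2) = sum_{j>=0} (-1)^j x^(2j). Integrating termwise with G(0) = 0:
G(x) = sum_{j>=0} (-1)^j x^(2j+1) / (2j+1) = arctan(x).
Only odd powers are nonzero. For x^35 write 35 = 2*17 + 1, giving
(-1)^17 / 35 = -1/35 = -1/35.

-1/35


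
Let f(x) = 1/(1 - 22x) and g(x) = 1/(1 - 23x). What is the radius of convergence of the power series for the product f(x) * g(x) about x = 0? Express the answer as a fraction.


The radius of 1/(1 - 22x) is 1/22 (nearest singularity at x = 1/22), and the radius of 1/(1 - 23x) is 1/23.
The product f(x)*g(x) = 1/((1 - 22x)(1 - 23x)) has singularities at both 1/22 and 1/23, so its radius of convergence is the distance to the nearest one:
min(1/22, 1/23) = 1/23.

1/23


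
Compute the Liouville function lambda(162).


The Liouville function is lambda(k) = (-1)^Omega(k), where Omega(k) counts the prime factors of k with multiplicity.
Factoring: 162 = 2 * 3 * 3 * 3 * 3, so Omega(162) = 5.
lambda(162) = (-1)^5 = -1.

-1


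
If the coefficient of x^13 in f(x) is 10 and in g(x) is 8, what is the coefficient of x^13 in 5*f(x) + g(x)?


Scalar multiplication scales coefficients: 5 * 10 = 50.
Then add the g coefficient: 50 + 8
= 58

58


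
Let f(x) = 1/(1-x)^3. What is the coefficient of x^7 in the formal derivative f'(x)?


Differentiate: d/dx [ 1/(1-x)^r ] = r / (1-x)^(r+1).
Here r = 3, so f'(x) = 3 / (1-x)^4.
The expansion of 1/(1-x)^(r+1) has coefficient of x^n equal to C(n+r, r).
So the coefficient of x^7 in f'(x) is
3 * C(10, 3) = 3 * 120 = 360

360


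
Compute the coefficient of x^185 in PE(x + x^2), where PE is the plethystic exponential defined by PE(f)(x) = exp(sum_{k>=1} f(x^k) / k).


With f(x) = x + x^2, the exponent is sum_{k>=1} (x^k + x^(2k)) / k = -ln(1 - x) - ln(1 - x^2). Exponentiating:
PE(x + x^2) = 1 / ((1 - x)(1 - x^2)).
This is the generating function for partitions of n into parts of size 1 or 2. The number of 2's can be any j in 0..92, and the rest are 1's, so
[x^185] = floor(185/2) + 1 = 93.

93
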